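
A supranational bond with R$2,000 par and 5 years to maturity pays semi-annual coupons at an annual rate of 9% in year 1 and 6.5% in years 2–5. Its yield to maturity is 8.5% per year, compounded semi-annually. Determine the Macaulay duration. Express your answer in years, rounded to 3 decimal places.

4.226 years

Periodic yield y = 0.0425. Discount each cash flow and weight by its period:
  t   CF        PV=CF/(1+0.0425)^t    t·PV
  1        90.00        86.3309        86.3309
  2        90.00        82.8114       165.6229
  3        65.00        57.3700       172.1101
  4        65.00        55.0312       220.1249
  5        65.00        52.7877       263.9387
  6        65.00        50.6357       303.8143
  7        65.00        48.5714       340.0000
  8        65.00        46.5913       372.7304
  9        65.00        44.6919       402.2271
  10    2,065.00     1,361.9445    13,619.4453
  Σ                  1,886.7663    15,946.3446
Price P = Σ PV = 1,886.7663.
Macaulay duration = Σ(t·PV) / P = 15,946.3446 / 1,886.7663 = 8.45168 half-year periods.
In years: 8.45168 / 2 = 4.22584 years.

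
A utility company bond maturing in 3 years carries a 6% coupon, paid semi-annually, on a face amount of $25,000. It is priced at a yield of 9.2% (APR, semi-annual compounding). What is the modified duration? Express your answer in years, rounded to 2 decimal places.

2.66 years

Periodic yield y = 0.046. First find Macaulay duration:
  t   CF        PV=CF/(1+0.046)^t    t·PV
  1       750.00       717.0172       717.0172
  2       750.00       685.4849     1,370.9698
  3       750.00       655.3393     1,966.0179
  4       750.00       626.5194     2,506.0776
  5       750.00       598.9669     2,994.8346
  6    25,750.00    19,660.1635   117,960.9813
  Σ                 22,943.4913   127,515.8984
P = 22,943.4913; Macaulay duration = 127,515.8984 / 22,943.4913 = 5.55782 half-year periods = 2.77891 years.
Modified duration = D_Mac / (1 + y) = 2.77891 / 1.046 = 2.65670 years.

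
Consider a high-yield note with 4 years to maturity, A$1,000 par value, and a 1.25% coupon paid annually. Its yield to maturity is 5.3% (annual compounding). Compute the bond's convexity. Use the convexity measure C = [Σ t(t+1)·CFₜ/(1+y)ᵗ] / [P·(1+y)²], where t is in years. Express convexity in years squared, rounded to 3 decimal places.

17.557

With y = 0.053:
  t   CF        PV=CF/(1+0.053)^t    t·PV        t(t+1)·PV
  1        12.50        11.8708        11.8708          23.7417
  2        12.50        11.2734        22.5467          67.6401
  3        12.50        10.7059        32.1178         128.4713
  4     1,012.50       823.5340     3,294.1361      16,470.6805
  Σ                    857.3842     3,360.6715      16,690.5336
P = 857.3842.
Convexity = Σ t(t+1)·PV / [P·(1+y)²] = 16,690.5336 / (857.3842 × 1.108809) = 17.55650.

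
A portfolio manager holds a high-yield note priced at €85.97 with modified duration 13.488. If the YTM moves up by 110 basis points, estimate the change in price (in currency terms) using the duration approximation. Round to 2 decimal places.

Duration approximation: ΔP/P ≈ -D_mod · Δy = -13.488 × (+0.011) = -0.148368.
ΔP ≈ 85.97 × (-0.148368) = -12.75519696.

-€12.76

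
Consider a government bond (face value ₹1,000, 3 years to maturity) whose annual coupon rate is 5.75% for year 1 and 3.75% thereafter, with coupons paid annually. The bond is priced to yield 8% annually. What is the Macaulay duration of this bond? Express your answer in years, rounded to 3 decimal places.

Periodic yield y = 0.08. Discount each cash flow and weight by its year:
  t   CF        PV=CF/(1+0.08)^t    t·PV
  1        57.50        53.2407        53.2407
  2        37.50        32.1502        64.3004
  3     1,037.50       823.6010     2,470.8029
  Σ                    908.9919     2,588.3440
Price P = Σ PV = 908.9919.
Macaulay duration = Σ(t·PV) / P = 2,588.3440 / 908.9919 = 2.84749 years.

2.847 years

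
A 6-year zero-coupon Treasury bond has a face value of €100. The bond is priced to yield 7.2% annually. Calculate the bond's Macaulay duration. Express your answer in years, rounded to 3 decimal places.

A zero-coupon bond has a single cash flow at maturity, so its Macaulay duration equals its maturity: 6 years.

6.000 years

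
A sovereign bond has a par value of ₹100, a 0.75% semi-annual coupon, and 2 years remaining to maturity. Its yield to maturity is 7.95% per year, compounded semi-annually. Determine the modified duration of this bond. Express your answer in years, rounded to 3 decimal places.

Periodic yield y = 0.03975. First find Macaulay duration:
  t   CF        PV=CF/(1+0.03975)^t    t·PV
  1        0.375         0.3607         0.3607
  2        0.375         0.3469         0.6938
  3        0.375         0.3336         1.0008
  4      100.375        85.8835       343.5341
  Σ                     86.9247       345.5893
P = 86.9247; Macaulay duration = 345.5893 / 86.9247 = 3.97573 half-year periods = 1.98787 years.
Modified duration = D_Mac / (1 + y) = 1.98787 / 1.03975 = 1.91187 years.

1.912 years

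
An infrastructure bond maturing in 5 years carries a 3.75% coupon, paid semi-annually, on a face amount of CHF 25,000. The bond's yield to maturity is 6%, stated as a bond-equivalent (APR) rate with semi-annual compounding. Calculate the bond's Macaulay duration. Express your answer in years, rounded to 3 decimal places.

Periodic yield y = 0.03. Discount each cash flow and weight by its period:
  t   CF        PV=CF/(1+0.03)^t    t·PV
  1       468.75       455.0971       455.0971
  2       468.75       441.8418       883.6837
  3       468.75       428.9727     1,286.9180
  4       468.75       416.4783     1,665.9132
  5       468.75       404.3479     2,021.7393
  6       468.75       392.5707     2,355.4245
  7       468.75       381.1366     2,667.9565
  8       468.75       370.0356     2,960.2846
  9       468.75       359.2578     3,233.3206
  10   25,468.75    18,951.1419   189,511.4190
  Σ                 22,600.8805   207,041.7564
Price P = Σ PV = 22,600.8805.
Macaulay duration = Σ(t·PV) / P = 207,041.7564 / 22,600.8805 = 9.16078 half-year periods.
In years: 9.16078 / 2 = 4.58039 years.

4.580 years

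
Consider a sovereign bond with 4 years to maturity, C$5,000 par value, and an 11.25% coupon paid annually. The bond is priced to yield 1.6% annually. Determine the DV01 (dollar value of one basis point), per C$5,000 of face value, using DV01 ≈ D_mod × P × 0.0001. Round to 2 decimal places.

Periodic yield y = 0.016.
  t   CF        PV=CF/(1+0.016)^t    t·PV
  1       562.50       553.6417       553.6417
  2       562.50       544.9230     1,089.8459
  3       562.50       536.3415     1,609.0245
  4     5,562.50     5,220.2968    20,881.1870
  Σ                  6,855.2030    24,133.6992
P = 6,855.2030; D_Mac = 3.52049 yrs; D_mod = 3.46505 yrs.
DV01 ≈ 3.46505 × 6,855.2030 × 0.0001 = 2.375364.

C$2.38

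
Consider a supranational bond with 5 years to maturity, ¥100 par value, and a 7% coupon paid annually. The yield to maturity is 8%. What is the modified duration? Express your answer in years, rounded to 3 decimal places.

Periodic yield y = 0.08. First find Macaulay duration:
  t   CF        PV=CF/(1+0.08)^t    t·PV
  1         7.00         6.4815         6.4815
  2         7.00         6.0014        12.0027
  3         7.00         5.5568        16.6705
  4         7.00         5.1452        20.5808
  5       107.00        72.8224       364.1120
  Σ                     96.0073       419.8475
P = 96.0073; Macaulay duration = 419.8475 / 96.0073 = 4.37308 years.
Modified duration = D_Mac / (1 + y) = 4.37308 / 1.08 = 4.04915 years.

4.049 years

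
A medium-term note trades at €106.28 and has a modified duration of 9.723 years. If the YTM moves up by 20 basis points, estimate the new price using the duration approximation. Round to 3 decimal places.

Duration approximation: ΔP/P ≈ -D_mod · Δy = -9.723 × (+0.002) = -0.019446.
New price ≈ 106.28 × (1 - 0.019446) = 104.21327912.

€104.213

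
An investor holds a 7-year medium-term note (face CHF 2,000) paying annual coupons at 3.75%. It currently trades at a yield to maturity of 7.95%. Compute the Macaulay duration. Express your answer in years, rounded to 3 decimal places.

6.172 years

Periodic yield y = 0.0795. Discount each cash flow and weight by its year:
  t   CF        PV=CF/(1+0.0795)^t    t·PV
  1        75.00        69.4766        69.4766
  2        75.00        64.3600       128.7200
  3        75.00        59.6202       178.8606
  4        75.00        55.2294       220.9178
  5        75.00        51.1621       255.8103
  6        75.00        47.3942       284.3653
  7     2,075.00     1,214.6735     8,502.7148
  Σ                  1,561.9161     9,640.8654
Price P = Σ PV = 1,561.9161.
Macaulay duration = Σ(t·PV) / P = 9,640.8654 / 1,561.9161 = 6.17246 years.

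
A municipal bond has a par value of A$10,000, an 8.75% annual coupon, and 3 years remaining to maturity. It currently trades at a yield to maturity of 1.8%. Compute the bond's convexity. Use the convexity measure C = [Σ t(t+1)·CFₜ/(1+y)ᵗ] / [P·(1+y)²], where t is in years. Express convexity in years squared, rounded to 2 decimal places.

With y = 0.018:
  t   CF        PV=CF/(1+0.018)^t    t·PV        t(t+1)·PV
  1       875.00       859.5285       859.5285       1,719.0570
  2       875.00       844.3305     1,688.6611       5,065.9832
  3    10,875.00    10,308.2735    30,924.8204     123,699.2817
  Σ                 12,012.1325    33,473.0100     130,484.3219
P = 12,012.1325.
Convexity = Σ t(t+1)·PV / [P·(1+y)²] = 130,484.3219 / (12,012.1325 × 1.036324) = 10.48196.

10.48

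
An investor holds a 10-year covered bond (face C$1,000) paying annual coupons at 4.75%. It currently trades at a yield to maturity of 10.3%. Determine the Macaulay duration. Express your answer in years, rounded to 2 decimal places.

Periodic yield y = 0.103. Discount each cash flow and weight by its year:
  t   CF        PV=CF/(1+0.103)^t    t·PV
  1        47.50        43.0644        43.0644
  2        47.50        39.0429        78.0859
  3        47.50        35.3971       106.1912
  4        47.50        32.0916       128.3665
  5        47.50        29.0948       145.4742
  6        47.50        26.3779       158.2675
  7        47.50        23.9147       167.4029
  8        47.50        21.6815       173.4521
  9        47.50        19.6569       176.9117
  10    1,047.50       393.0058     3,930.0575
  Σ                    663.3276     5,107.2738
Price P = Σ PV = 663.3276.
Macaulay duration = Σ(t·PV) / P = 5,107.2738 / 663.3276 = 7.69947 years.

7.70 years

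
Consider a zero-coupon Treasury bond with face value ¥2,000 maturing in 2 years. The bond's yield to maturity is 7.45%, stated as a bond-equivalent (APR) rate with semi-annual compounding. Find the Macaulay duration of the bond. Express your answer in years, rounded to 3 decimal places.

A zero-coupon bond has a single cash flow at maturity, so its Macaulay duration equals its maturity: 2 years.
(Equivalently: 4 semi-annual periods ÷ 2 = 2 years.)

2.000 years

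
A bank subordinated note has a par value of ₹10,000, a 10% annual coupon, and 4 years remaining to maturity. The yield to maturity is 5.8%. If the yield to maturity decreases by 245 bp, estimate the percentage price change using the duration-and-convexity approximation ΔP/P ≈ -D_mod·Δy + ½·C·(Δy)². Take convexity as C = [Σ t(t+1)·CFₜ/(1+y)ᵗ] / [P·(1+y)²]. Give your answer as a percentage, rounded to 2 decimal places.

+8.61%

With y = 0.058:
  t   CF        PV=CF/(1+0.058)^t    t·PV        t(t+1)·PV
  1     1,000.00       945.1796       945.1796       1,890.3592
  2     1,000.00       893.3644     1,786.7289       5,360.1867
  3     1,000.00       844.3898     2,533.1695      10,132.6780
  4    11,000.00     8,779.1004    35,116.4015     175,582.0074
  Σ                 11,462.0342    40,381.4795     192,965.2313
P = 11,462.0342; D_Mac = 3.52306 yrs; D_mod = 3.32993 yrs; C = 15.03994.
Duration effect: -3.32993 × (-0.0245) = +0.081583
Convexity effect: 0.5 × 15.03994 × (-0.0245)² = +0.0045139
ΔP/P ≈ +0.081583 + 0.0045139 = +0.086097 = +8.6097%.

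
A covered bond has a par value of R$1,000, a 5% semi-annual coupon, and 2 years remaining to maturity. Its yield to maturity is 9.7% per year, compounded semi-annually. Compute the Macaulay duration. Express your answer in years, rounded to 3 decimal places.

Periodic yield y = 0.0485. Discount each cash flow and weight by its period:
  t   CF        PV=CF/(1+0.0485)^t    t·PV
  1        25.00        23.8436        23.8436
  2        25.00        22.7407        45.4813
  3        25.00        21.6888        65.0663
  4     1,025.00       848.1060     3,392.4239
  Σ                    916.3790     3,526.8151
Price P = Σ PV = 916.3790.
Macaulay duration = Σ(t·PV) / P = 3,526.8151 / 916.3790 = 3.84864 half-year periods.
In years: 3.84864 / 2 = 1.92432 years.

1.924 years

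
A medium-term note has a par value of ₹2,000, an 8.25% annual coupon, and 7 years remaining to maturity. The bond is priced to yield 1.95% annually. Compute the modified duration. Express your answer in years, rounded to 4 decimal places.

5.7197 years

Periodic yield y = 0.0195. First find Macaulay duration:
  t   CF        PV=CF/(1+0.0195)^t    t·PV
  1       165.00       161.8440       161.8440
  2       165.00       158.7484       317.4969
  3       165.00       155.7121       467.1362
  4       165.00       152.7338       610.9350
  5       165.00       149.8124       749.0621
  6       165.00       146.9469       881.6817
  7     2,165.00     1,891.2428    13,238.6997
  Σ                  2,817.0405    16,426.8555
P = 2,817.0405; Macaulay duration = 16,426.8555 / 2,817.0405 = 5.83125 years.
Modified duration = D_Mac / (1 + y) = 5.83125 / 1.0195 = 5.71971 years.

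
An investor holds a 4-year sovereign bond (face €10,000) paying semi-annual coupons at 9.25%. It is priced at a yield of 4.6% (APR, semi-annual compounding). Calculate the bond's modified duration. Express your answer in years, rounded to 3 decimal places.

3.404 years

Periodic yield y = 0.023. First find Macaulay duration:
  t   CF        PV=CF/(1+0.023)^t    t·PV
  1       462.50       452.1017       452.1017
  2       462.50       441.9371       883.8742
  3       462.50       432.0011     1,296.0033
  4       462.50       422.2884     1,689.1538
  5       462.50       412.7942     2,063.9709
  6       462.50       403.5134     2,421.0803
  7       462.50       394.4412     2,761.0886
  8    10,462.50     8,722.2876    69,778.3006
  Σ                 11,681.3647    81,345.5733
P = 11,681.3647; Macaulay duration = 81,345.5733 / 11,681.3647 = 6.96370 half-year periods = 3.48185 years.
Modified duration = D_Mac / (1 + y) = 3.48185 / 1.023 = 3.40357 years.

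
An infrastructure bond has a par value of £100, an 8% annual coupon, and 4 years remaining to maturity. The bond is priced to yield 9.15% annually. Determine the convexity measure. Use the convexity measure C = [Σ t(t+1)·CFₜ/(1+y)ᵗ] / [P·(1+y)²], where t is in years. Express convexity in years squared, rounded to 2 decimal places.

14.39

With y = 0.0915:
  t   CF        PV=CF/(1+0.0915)^t    t·PV        t(t+1)·PV
  1         8.00         7.3294         7.3294          14.6587
  2         8.00         6.7149        13.4299          40.2897
  3         8.00         6.1520        18.4561          73.8244
  4       108.00        76.0902       304.3608       1,521.8042
  Σ                     96.2866       343.5762       1,650.5771
P = 96.2866.
Convexity = Σ t(t+1)·PV / [P·(1+y)²] = 1,650.5771 / (96.2866 × 1.191372) = 14.38874.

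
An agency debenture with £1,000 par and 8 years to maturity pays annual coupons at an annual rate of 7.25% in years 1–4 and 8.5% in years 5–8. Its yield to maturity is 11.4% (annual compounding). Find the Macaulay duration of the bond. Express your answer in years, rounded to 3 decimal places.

6.116 years

Periodic yield y = 0.114. Discount each cash flow and weight by its year:
  t   CF        PV=CF/(1+0.114)^t    t·PV
  1        72.50        65.0808        65.0808
  2        72.50        58.4208       116.8416
  3        72.50        52.4424       157.3272
  4        72.50        47.0757       188.3030
  5        85.00        49.5442       247.7211
  6        85.00        44.4742       266.8450
  7        85.00        39.9229       279.4606
  8     1,085.00       457.4548     3,659.6386
  Σ                    814.4159     4,981.2179
Price P = Σ PV = 814.4159.
Macaulay duration = Σ(t·PV) / P = 4,981.2179 / 814.4159 = 6.11631 years.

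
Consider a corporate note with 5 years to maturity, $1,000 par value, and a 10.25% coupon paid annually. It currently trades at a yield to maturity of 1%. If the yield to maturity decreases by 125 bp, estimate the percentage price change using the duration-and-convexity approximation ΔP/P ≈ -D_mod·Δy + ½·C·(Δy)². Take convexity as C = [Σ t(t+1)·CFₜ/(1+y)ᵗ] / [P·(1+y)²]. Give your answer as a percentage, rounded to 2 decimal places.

+5.52%

With y = 0.01:
  t   CF        PV=CF/(1+0.01)^t    t·PV        t(t+1)·PV
  1       102.50       101.4851       101.4851         202.9703
  2       102.50       100.4803       200.9607         602.8821
  3       102.50        99.4855       298.4565       1,193.8259
  4       102.50        98.5005       394.0019       1,970.0097
  5     1,102.50     1,048.9909     5,244.9546      31,469.7276
  Σ                  1,448.9424     6,239.8589      35,439.4156
P = 1,448.9424; D_Mac = 4.30649 yrs; D_mod = 4.26385 yrs; C = 23.97688.
Duration effect: -4.26385 × (-0.0125) = +0.053298
Convexity effect: 0.5 × 23.97688 × (-0.0125)² = +0.0018732
ΔP/P ≈ +0.053298 + 0.0018732 = +0.055171 = +5.5171%.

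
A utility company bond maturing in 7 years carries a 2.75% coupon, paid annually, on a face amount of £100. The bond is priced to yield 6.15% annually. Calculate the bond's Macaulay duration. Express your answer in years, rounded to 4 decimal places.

6.3905 years

Periodic yield y = 0.0615. Discount each cash flow and weight by its year:
  t   CF        PV=CF/(1+0.0615)^t    t·PV
  1         2.75         2.5907         2.5907
  2         2.75         2.4406         4.8812
  3         2.75         2.2992         6.8975
  4         2.75         2.1660         8.6639
  5         2.75         2.0405        10.2024
  6         2.75         1.9223        11.5336
  7       102.75        67.6615       473.6307
  Σ                     81.1207       518.4000
Price P = Σ PV = 81.1207.
Macaulay duration = Σ(t·PV) / P = 518.4000 / 81.1207 = 6.39048 years.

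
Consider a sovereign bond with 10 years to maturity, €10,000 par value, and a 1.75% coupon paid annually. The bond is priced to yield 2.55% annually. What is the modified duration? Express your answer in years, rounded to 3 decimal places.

Periodic yield y = 0.0255. First find Macaulay duration:
  t   CF        PV=CF/(1+0.0255)^t    t·PV
  1       175.00       170.6485       170.6485
  2       175.00       166.4051       332.8103
  3       175.00       162.2673       486.8020
  4       175.00       158.2324       632.9296
  5       175.00       154.2978       771.4890
  6       175.00       150.4610       902.7662
  7       175.00       146.7197     1,027.0378
  8       175.00       143.0714     1,144.5709
  9       175.00       139.5138     1,255.6239
  10   10,175.00     7,910.0234    79,100.2345
  Σ                  9,301.6404    85,824.9126
P = 9,301.6404; Macaulay duration = 85,824.9126 / 9,301.6404 = 9.22686 years.
Modified duration = D_Mac / (1 + y) = 9.22686 / 1.0255 = 8.99742 years.

8.997 years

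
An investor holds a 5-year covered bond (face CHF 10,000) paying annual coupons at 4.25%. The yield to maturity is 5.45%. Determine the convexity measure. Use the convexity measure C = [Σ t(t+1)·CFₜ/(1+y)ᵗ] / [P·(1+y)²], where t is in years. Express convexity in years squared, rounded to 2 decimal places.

24.10

With y = 0.0545:
  t   CF        PV=CF/(1+0.0545)^t    t·PV        t(t+1)·PV
  1       425.00       403.0346       403.0346         806.0692
  2       425.00       382.2045       764.4089       2,293.2268
  3       425.00       362.4509     1,087.3527       4,349.4108
  4       425.00       343.7183     1,374.8730       6,874.3650
  5    10,425.00     7,995.4543    39,977.2713     239,863.6279
  Σ                  9,486.8625    43,606.9406     254,186.6997
P = 9,486.8625.
Convexity = Σ t(t+1)·PV / [P·(1+y)²] = 254,186.6997 / (9,486.8625 × 1.111970) = 24.09556.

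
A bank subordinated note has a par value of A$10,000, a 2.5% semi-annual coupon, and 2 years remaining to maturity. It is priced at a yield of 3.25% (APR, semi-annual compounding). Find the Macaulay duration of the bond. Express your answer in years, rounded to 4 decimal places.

Periodic yield y = 0.01625. Discount each cash flow and weight by its period:
  t   CF        PV=CF/(1+0.01625)^t    t·PV
  1       125.00       123.0012       123.0012
  2       125.00       121.0344       242.0688
  3       125.00       119.0991       357.2972
  4    10,125.00     9,492.7665    37,971.0659
  Σ                  9,855.9012    38,693.4332
Price P = Σ PV = 9,855.9012.
Macaulay duration = Σ(t·PV) / P = 38,693.4332 / 9,855.9012 = 3.92592 half-year periods.
In years: 3.92592 / 2 = 1.96296 years.

1.9630 years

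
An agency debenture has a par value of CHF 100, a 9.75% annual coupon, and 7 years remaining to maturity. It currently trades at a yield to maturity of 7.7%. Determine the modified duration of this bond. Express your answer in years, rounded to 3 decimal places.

5.083 years

Periodic yield y = 0.077. First find Macaulay duration:
  t   CF        PV=CF/(1+0.077)^t    t·PV
  1         9.75         9.0529         9.0529
  2         9.75         8.4057        16.8114
  3         9.75         7.8047        23.4142
  4         9.75         7.2467        28.9869
  5         9.75         6.7286        33.6431
  6         9.75         6.2476        37.4854
  7       109.75        65.2972       457.0804
  Σ                    110.7834       606.4743
P = 110.7834; Macaulay duration = 606.4743 / 110.7834 = 5.47441 years.
Modified duration = D_Mac / (1 + y) = 5.47441 / 1.077 = 5.08302 years.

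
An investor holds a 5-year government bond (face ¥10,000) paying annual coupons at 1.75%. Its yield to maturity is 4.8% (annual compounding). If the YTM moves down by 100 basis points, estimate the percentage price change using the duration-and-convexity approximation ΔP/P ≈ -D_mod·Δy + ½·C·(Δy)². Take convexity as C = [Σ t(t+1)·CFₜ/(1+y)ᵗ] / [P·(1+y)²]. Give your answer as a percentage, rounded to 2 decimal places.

With y = 0.048:
  t   CF        PV=CF/(1+0.048)^t    t·PV        t(t+1)·PV
  1       175.00       166.9847       166.9847         333.9695
  2       175.00       159.3366       318.6732         956.0195
  3       175.00       152.0387       456.1162       1,824.4646
  4       175.00       145.0751       580.3005       2,901.5023
  5    10,175.00     8,048.7420    40,243.7098     241,462.2590
  Σ                  8,672.1771    41,765.7843     247,478.2148
P = 8,672.1771; D_Mac = 4.81607 yrs; D_mod = 4.59548 yrs; C = 25.98282.
Duration effect: -4.59548 × (-0.01) = +0.045955
Convexity effect: 0.5 × 25.98282 × (-0.01)² = +0.0012991
ΔP/P ≈ +0.045955 + 0.0012991 = +0.047254 = +4.7254%.

+4.73%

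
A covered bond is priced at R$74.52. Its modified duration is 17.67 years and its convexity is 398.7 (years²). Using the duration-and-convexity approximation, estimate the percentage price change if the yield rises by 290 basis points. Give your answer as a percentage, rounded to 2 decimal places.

-34.48%

Duration effect: -D_mod·Δy = -17.67 × (+0.029) = -0.512430
Convexity effect: ½·C·(Δy)² = 0.5 × 398.7 × (0.029)² = +0.16765335
ΔP/P ≈ -0.512430 + 0.16765335 = -0.34477665
= -34.477665%.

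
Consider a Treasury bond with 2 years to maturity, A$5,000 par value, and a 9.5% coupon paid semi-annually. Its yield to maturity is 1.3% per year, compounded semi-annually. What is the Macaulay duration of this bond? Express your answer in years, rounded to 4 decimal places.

1.8786 years

Periodic yield y = 0.0065. Discount each cash flow and weight by its period:
  t   CF        PV=CF/(1+0.0065)^t    t·PV
  1       237.50       235.9662       235.9662
  2       237.50       234.4423       468.8847
  3       237.50       232.9283       698.7849
  4     5,237.50     5,103.5094    20,414.0376
  Σ                  5,806.8463    21,817.6734
Price P = Σ PV = 5,806.8463.
Macaulay duration = Σ(t·PV) / P = 21,817.6734 / 5,806.8463 = 3.75723 half-year periods.
In years: 3.75723 / 2 = 1.87862 years.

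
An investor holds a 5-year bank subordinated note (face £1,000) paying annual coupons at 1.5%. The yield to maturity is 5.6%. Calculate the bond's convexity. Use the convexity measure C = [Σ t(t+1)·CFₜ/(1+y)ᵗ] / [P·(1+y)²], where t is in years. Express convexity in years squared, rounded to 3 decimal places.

25.740

With y = 0.056:
  t   CF        PV=CF/(1+0.056)^t    t·PV        t(t+1)·PV
  1        15.00        14.2045        14.2045          28.4091
  2        15.00        13.4513        26.9025          80.7076
  3        15.00        12.7379        38.2138         152.8554
  4        15.00        12.0625        48.2498         241.2490
  5     1,015.00       772.9412     3,864.7059      23,188.2357
  Σ                    825.3974     3,992.2767      23,691.4568
P = 825.3974.
Convexity = Σ t(t+1)·PV / [P·(1+y)²] = 23,691.4568 / (825.3974 × 1.115136) = 25.73954.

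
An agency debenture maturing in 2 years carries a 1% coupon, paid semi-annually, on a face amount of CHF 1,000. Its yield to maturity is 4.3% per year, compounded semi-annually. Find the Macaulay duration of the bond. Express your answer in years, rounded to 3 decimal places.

Periodic yield y = 0.0215. Discount each cash flow and weight by its period:
  t   CF        PV=CF/(1+0.0215)^t    t·PV
  1         5.00         4.8948         4.8948
  2         5.00         4.7917         9.5835
  3         5.00         4.6909        14.0727
  4     1,005.00       923.0231     3,692.0925
  Σ                    937.4005     3,720.6434
Price P = Σ PV = 937.4005.
Macaulay duration = Σ(t·PV) / P = 3,720.6434 / 937.4005 = 3.96911 half-year periods.
In years: 3.96911 / 2 = 1.98455 years.

1.985 years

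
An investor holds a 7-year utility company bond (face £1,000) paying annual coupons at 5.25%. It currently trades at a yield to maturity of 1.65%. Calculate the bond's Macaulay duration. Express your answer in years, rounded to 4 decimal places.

Periodic yield y = 0.0165. Discount each cash flow and weight by its year:
  t   CF        PV=CF/(1+0.0165)^t    t·PV
  1        52.50        51.6478        51.6478
  2        52.50        50.8095       101.6189
  3        52.50        49.9847       149.9541
  4        52.50        49.1733       196.6934
  5        52.50        48.3752       241.8758
  6        52.50        47.5899       285.5395
  7     1,052.50       938.5781     6,570.0468
  Σ                  1,236.1585     7,597.3764
Price P = Σ PV = 1,236.1585.
Macaulay duration = Σ(t·PV) / P = 7,597.3764 / 1,236.1585 = 6.14596 years.

6.1460 years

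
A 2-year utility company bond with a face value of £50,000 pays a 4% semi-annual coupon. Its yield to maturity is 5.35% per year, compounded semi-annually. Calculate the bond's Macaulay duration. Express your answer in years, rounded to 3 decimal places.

Periodic yield y = 0.02675. Discount each cash flow and weight by its period:
  t   CF        PV=CF/(1+0.02675)^t    t·PV
  1     1,000.00       973.9469       973.9469
  2     1,000.00       948.5726     1,897.1452
  3     1,000.00       923.8594     2,771.5781
  4    51,000.00    45,889.2891   183,557.1565
  Σ                 48,735.6680   189,199.8267
Price P = Σ PV = 48,735.6680.
Macaulay duration = Σ(t·PV) / P = 189,199.8267 / 48,735.6680 = 3.88216 half-year periods.
In years: 3.88216 / 2 = 1.94108 years.

1.941 years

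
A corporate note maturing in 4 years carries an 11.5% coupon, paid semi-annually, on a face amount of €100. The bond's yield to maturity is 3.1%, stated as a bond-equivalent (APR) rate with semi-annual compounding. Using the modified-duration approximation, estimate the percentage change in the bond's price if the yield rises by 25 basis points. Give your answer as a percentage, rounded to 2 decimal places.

-0.84%

Periodic yield y = 0.0155. Modified duration first:
  t   CF        PV=CF/(1+0.0155)^t    t·PV
  1         5.75         5.6622         5.6622
  2         5.75         5.5758        11.1516
  3         5.75         5.4907        16.4721
  4         5.75         5.4069        21.6276
  5         5.75         5.3244        26.6218
  6         5.75         5.2431        31.4586
  7         5.75         5.1631        36.1415
  8       105.75        93.5063       748.0505
  Σ                    131.3725       897.1861
P = 131.3725; D_Mac = 6.82933 half-year periods = 3.41466 yrs; D_mod = 3.41466/(1+0.0155) = 3.36254 yrs.
ΔP/P ≈ -D_mod · Δy = -3.36254 × (+0.0025) = -0.008406 = -0.8406%.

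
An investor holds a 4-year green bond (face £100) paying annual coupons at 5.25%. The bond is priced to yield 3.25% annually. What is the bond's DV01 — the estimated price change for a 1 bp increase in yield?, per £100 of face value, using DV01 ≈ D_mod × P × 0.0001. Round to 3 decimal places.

Periodic yield y = 0.0325.
  t   CF        PV=CF/(1+0.0325)^t    t·PV
  1         5.25         5.0847         5.0847
  2         5.25         4.9247         9.8494
  3         5.25         4.7697        14.3090
  4       105.25        92.6108       370.4434
  Σ                    107.3900       399.6866
P = 107.3900; D_Mac = 3.72182 yrs; D_mod = 3.60467 yrs.
DV01 ≈ 3.60467 × 107.3900 × 0.0001 = 0.038711.

£0.039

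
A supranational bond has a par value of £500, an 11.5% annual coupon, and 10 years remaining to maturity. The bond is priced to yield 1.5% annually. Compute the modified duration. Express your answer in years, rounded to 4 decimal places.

Periodic yield y = 0.015. First find Macaulay duration:
  t   CF        PV=CF/(1+0.015)^t    t·PV
  1        57.50        56.6502        56.6502
  2        57.50        55.8131       111.6261
  3        57.50        54.9882       164.9647
  4        57.50        54.1756       216.7024
  5        57.50        53.3750       266.8748
  6        57.50        52.5862       315.5171
  7        57.50        51.8090       362.6633
  8        57.50        51.0434       408.3471
  9        57.50        50.2891       452.6015
  10      557.50       480.3795     4,803.7948
  Σ                    961.1092     7,159.7420
P = 961.1092; Macaulay duration = 7,159.7420 / 961.1092 = 7.44946 years.
Modified duration = D_Mac / (1 + y) = 7.44946 / 1.015 = 7.33937 years.

7.3394 years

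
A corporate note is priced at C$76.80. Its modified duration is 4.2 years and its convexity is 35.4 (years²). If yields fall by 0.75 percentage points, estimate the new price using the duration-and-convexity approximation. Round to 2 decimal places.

C$79.30

Duration effect: -D_mod·Δy = -4.2 × (-0.0075) = +0.031500
Convexity effect: ½·C·(Δy)² = 0.5 × 35.4 × (-0.0075)² = +0.000995625
ΔP/P ≈ +0.031500 + 0.000995625 = +0.032495625
New price ≈ 76.80 × (1 + 0.032495625) = 79.295664.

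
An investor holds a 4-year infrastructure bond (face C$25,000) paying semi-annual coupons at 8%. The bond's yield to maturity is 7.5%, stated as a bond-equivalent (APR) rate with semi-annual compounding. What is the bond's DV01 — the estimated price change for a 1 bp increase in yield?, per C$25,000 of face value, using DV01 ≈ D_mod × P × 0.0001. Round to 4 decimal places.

C$8.5917

Periodic yield y = 0.0375.
  t   CF        PV=CF/(1+0.0375)^t    t·PV
  1     1,000.00       963.8554       963.8554
  2     1,000.00       929.0173     1,858.0345
  3     1,000.00       895.4383     2,686.3150
  4     1,000.00       863.0731     3,452.2924
  5     1,000.00       831.8777     4,159.3884
  6     1,000.00       801.8098     4,810.8589
  7     1,000.00       772.8287     5,409.8012
  8    26,000.00    19,367.2744   154,938.1949
  Σ                 25,425.1747   178,278.7407
P = 25,425.1747; D_Mac = 7.01190 half-year periods = 3.50595 yrs; D_mod = 3.37923 yrs.
DV01 ≈ 3.37923 × 25,425.1747 × 0.0001 = 8.591747.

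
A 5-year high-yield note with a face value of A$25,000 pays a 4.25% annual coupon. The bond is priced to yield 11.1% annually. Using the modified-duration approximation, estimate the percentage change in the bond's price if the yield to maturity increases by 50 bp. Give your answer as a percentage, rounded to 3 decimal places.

-2.042%

Periodic yield y = 0.111. Modified duration first:
  t   CF        PV=CF/(1+0.111)^t    t·PV
  1     1,062.50       956.3456       956.3456
  2     1,062.50       860.7972     1,721.5943
  3     1,062.50       774.7949     2,324.3847
  4     1,062.50       697.3852     2,789.5406
  5    26,062.50    15,397.3428    76,986.7138
  Σ                 18,686.6656    84,778.5791
P = 18,686.6656; D_Mac = 4.53685 yrs; D_mod = 4.53685/(1+0.111) = 4.08357 yrs.
ΔP/P ≈ -D_mod · Δy = -4.08357 × (+0.005) = -0.020418 = -2.0418%.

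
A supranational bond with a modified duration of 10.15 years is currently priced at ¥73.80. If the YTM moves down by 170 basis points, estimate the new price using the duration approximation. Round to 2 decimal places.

Duration approximation: ΔP/P ≈ -D_mod · Δy = -10.15 × (-0.017) = +0.172550.
New price ≈ 73.80 × (1 + 0.172550) = 86.53419.

¥86.53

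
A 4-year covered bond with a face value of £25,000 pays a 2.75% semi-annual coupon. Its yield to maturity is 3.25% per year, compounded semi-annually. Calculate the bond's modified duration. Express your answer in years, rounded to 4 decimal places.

Periodic yield y = 0.01625. First find Macaulay duration:
  t   CF        PV=CF/(1+0.01625)^t    t·PV
  1       343.75       338.2534       338.2534
  2       343.75       332.8447       665.6893
  3       343.75       327.5224       982.5673
  4       343.75       322.2853     1,289.1411
  5       343.75       317.1319     1,585.6594
  6       343.75       312.0609     1,872.3654
  7       343.75       307.0710     2,149.4970
  8    25,343.75    22,277.4977   178,219.9814
  Σ                 24,534.6672   187,103.1543
P = 24,534.6672; Macaulay duration = 187,103.1543 / 24,534.6672 = 7.62607 half-year periods = 3.81304 years.
Modified duration = D_Mac / (1 + y) = 3.81304 / 1.01625 = 3.75207 years.

3.7521 years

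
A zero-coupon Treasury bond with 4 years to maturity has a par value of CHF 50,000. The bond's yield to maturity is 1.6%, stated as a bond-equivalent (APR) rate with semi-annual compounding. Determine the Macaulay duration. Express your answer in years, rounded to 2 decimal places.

A zero-coupon bond has a single cash flow at maturity, so its Macaulay duration equals its maturity: 4 years.
(Equivalently: 8 semi-annual periods ÷ 2 = 4 years.)

4.00 years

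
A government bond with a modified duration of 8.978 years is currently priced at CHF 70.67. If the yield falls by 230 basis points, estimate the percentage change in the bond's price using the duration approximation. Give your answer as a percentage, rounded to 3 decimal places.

Duration approximation: ΔP/P ≈ -D_mod · Δy = -8.978 × (-0.023) = +0.206494.
As a percentage: +20.6494%.

+20.649%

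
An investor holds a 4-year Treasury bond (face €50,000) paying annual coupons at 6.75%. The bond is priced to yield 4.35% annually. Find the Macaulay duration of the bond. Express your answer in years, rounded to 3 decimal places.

Periodic yield y = 0.0435. Discount each cash flow and weight by its year:
  t   CF        PV=CF/(1+0.0435)^t    t·PV
  1     3,375.00     3,234.3076     3,234.3076
  2     3,375.00     3,099.4802     6,198.9605
  3     3,375.00     2,970.2733     8,910.8200
  4    53,375.00    45,016.1215   180,064.4860
  Σ                 54,320.1827   198,408.5741
Price P = Σ PV = 54,320.1827.
Macaulay duration = Σ(t·PV) / P = 198,408.5741 / 54,320.1827 = 3.65258 years.

3.653 years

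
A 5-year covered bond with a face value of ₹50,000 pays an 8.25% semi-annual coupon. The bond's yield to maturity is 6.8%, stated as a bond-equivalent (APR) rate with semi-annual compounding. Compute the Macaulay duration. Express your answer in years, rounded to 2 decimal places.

Periodic yield y = 0.034. Discount each cash flow and weight by its period:
  t   CF        PV=CF/(1+0.034)^t    t·PV
  1     2,062.50     1,994.6809     1,994.6809
  2     2,062.50     1,929.0917     3,858.1835
  3     2,062.50     1,865.6593     5,596.9779
  4     2,062.50     1,804.3127     7,217.2507
  5     2,062.50     1,744.9833     8,724.9163
  6     2,062.50     1,687.6047    10,125.6282
  7     2,062.50     1,632.1129    11,424.7900
  8     2,062.50     1,578.4457    12,627.5656
  9     2,062.50     1,526.5432    13,738.8891
  10   52,062.50    37,266.5879   372,665.8792
  Σ                 53,030.0222   447,974.7614
Price P = Σ PV = 53,030.0222.
Macaulay duration = Σ(t·PV) / P = 447,974.7614 / 53,030.0222 = 8.44757 half-year periods.
In years: 8.44757 / 2 = 4.22378 years.

4.22 years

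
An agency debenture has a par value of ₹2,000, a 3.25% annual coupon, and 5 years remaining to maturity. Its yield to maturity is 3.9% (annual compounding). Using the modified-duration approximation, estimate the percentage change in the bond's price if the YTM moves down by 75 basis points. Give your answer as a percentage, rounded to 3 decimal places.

+3.385%

Periodic yield y = 0.039. Modified duration first:
  t   CF        PV=CF/(1+0.039)^t    t·PV
  1        65.00        62.5602        62.5602
  2        65.00        60.2119       120.4238
  3        65.00        57.9518       173.8553
  4        65.00        55.7765       223.1060
  5     2,065.00     1,705.4631     8,527.3153
  Σ                  1,941.9634     9,107.2605
P = 1,941.9634; D_Mac = 4.68972 yrs; D_mod = 4.68972/(1+0.039) = 4.51368 yrs.
ΔP/P ≈ -D_mod · Δy = -4.51368 × (-0.0075) = +0.033853 = +3.3853%.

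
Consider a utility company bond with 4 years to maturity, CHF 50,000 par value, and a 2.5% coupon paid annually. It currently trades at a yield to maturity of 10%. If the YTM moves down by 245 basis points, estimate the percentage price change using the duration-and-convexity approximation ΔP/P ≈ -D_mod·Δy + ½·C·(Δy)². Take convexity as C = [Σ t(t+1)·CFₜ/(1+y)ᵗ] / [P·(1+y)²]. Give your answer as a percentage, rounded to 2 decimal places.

With y = 0.1:
  t   CF        PV=CF/(1+0.1)^t    t·PV        t(t+1)·PV
  1     1,250.00     1,136.3636     1,136.3636       2,272.7273
  2     1,250.00     1,033.0579     2,066.1157       6,198.3471
  3     1,250.00       939.1435     2,817.4305      11,269.7220
  4    51,250.00    35,004.4396   140,017.7583     700,088.7917
  Σ                 38,113.0046   146,037.6682     719,829.5881
P = 38,113.0046; D_Mac = 3.83170 yrs; D_mod = 3.48337 yrs; C = 15.60886.
Duration effect: -3.48337 × (-0.0245) = +0.085342
Convexity effect: 0.5 × 15.60886 × (-0.0245)² = +0.0046846
ΔP/P ≈ +0.085342 + 0.0046846 = +0.090027 = +9.0027%.

+9.00%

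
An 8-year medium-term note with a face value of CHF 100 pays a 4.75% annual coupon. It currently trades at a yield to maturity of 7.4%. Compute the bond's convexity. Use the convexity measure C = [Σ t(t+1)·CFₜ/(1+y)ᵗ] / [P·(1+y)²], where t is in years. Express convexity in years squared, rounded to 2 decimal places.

49.32

With y = 0.074:
  t   CF        PV=CF/(1+0.074)^t    t·PV        t(t+1)·PV
  1         4.75         4.4227         4.4227           8.8454
  2         4.75         4.1180         8.2360          24.7079
  3         4.75         3.8343        11.5028          46.0110
  4         4.75         3.5701        14.2803          71.4014
  5         4.75         3.3241        16.6204          99.7226
  6         4.75         3.0951        18.5703         129.9922
  7         4.75         2.8818        20.1726         161.3807
  8       104.75        59.1725       473.3799       4,260.4187
  Σ                     84.4184       567.1849       4,802.4799
P = 84.4184.
Convexity = Σ t(t+1)·PV / [P·(1+y)²] = 4,802.4799 / (84.4184 × 1.153476) = 49.31961.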